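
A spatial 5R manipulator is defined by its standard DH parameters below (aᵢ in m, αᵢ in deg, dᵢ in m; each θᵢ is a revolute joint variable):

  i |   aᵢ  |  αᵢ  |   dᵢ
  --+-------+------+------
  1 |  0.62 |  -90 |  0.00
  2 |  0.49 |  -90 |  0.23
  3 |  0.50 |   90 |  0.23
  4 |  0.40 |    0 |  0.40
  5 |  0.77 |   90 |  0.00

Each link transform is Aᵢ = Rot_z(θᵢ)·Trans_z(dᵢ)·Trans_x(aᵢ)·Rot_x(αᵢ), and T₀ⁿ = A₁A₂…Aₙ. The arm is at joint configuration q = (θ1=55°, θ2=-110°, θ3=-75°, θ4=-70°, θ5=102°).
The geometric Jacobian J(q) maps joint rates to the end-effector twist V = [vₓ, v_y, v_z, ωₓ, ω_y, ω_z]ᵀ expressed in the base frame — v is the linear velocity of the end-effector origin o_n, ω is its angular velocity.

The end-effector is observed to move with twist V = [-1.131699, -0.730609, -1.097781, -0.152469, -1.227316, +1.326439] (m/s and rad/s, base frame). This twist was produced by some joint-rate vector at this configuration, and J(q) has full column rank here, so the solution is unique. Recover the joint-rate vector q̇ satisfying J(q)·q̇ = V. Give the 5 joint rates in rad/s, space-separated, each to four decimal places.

0.3180 -0.2250 -0.6820 -0.6150 -0.7530

o_n = [-0.8827, 1.4930, 0.5007]
J₁: ẑ×o_n = [-1.4930, -0.8827, 0.0000], ω = ẑ
J2: z=[-0.8192, 0.5736, 0.0000] o=[0.3556, 0.5079, 0.0000] → [0.2872, 0.4102, -0.0967, -0.8192, 0.5736, 0.0000]
J3: z=[0.5390, 0.7698, 0.3420] o=[0.0711, 0.5025, 0.4604] → [-0.3078, -0.3479, 1.2680, 0.5390, 0.7698, 0.3420]
J4: z=[-0.0225, 0.4191, -0.9077] o=[-0.2260, 0.9203, 0.6607] → [0.4528, 0.5925, 0.2623, -0.0225, 0.4191, -0.9077]
J5: z=[-0.0225, 0.4191, -0.9077] o=[-0.5527, 0.8645, 0.2024] → [0.6955, 0.3062, 0.1241, -0.0225, 0.4191, -0.9077]
q̇ = J⁺·V = [0.3180, -0.2250, -0.6820, -0.6150, -0.7530]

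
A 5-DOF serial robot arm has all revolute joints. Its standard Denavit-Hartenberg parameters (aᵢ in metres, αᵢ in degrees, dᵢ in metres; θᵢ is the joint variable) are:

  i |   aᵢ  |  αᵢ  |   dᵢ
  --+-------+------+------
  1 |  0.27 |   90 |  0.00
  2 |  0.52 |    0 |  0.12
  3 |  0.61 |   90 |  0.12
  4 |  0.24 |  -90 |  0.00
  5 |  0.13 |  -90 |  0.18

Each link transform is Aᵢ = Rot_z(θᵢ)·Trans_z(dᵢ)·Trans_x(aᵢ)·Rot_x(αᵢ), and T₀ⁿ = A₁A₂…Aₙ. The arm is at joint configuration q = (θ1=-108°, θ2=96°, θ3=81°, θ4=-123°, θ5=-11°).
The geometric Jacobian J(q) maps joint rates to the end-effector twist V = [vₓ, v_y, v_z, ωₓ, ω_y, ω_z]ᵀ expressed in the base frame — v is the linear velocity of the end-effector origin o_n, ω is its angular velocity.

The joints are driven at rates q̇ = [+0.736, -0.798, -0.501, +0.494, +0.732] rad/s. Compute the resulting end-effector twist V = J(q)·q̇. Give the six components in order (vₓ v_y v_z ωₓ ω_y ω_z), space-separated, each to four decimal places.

o_n = [0.2642, 0.2748, 0.5713]
J₁: ẑ×o_n = [-0.2748, 0.2642, 0.0000], ω = ẑ
J2: z=[-0.9511, 0.3090, 0.0000] o=[-0.0834, -0.2568, 0.0000] → [0.1765, 0.5433, -0.6130, -0.9511, 0.3090, 0.0000]
J3: z=[-0.9511, 0.3090, 0.0000] o=[-0.1808, -0.1680, 0.5172] → [0.0167, 0.0515, -0.5587, -0.9511, 0.3090, 0.0000]
J4: z=[-0.0162, -0.0498, 0.9986] o=[-0.1066, 0.4484, 0.5491] → [0.1722, 0.3707, 0.0213, -0.0162, -0.0498, 0.9986]
J5: z=[0.7768, 0.6282, 0.0439] o=[0.0444, 0.2621, 0.5422] → [0.0177, -0.0129, -0.1281, 0.7768, 0.6282, 0.0439]
V = J·q̇ = [-0.2535, -0.0912, 0.6858, 1.7960, 0.0339, 1.2615]

-0.2535 -0.0912 0.6858 1.7960 0.0339 1.2615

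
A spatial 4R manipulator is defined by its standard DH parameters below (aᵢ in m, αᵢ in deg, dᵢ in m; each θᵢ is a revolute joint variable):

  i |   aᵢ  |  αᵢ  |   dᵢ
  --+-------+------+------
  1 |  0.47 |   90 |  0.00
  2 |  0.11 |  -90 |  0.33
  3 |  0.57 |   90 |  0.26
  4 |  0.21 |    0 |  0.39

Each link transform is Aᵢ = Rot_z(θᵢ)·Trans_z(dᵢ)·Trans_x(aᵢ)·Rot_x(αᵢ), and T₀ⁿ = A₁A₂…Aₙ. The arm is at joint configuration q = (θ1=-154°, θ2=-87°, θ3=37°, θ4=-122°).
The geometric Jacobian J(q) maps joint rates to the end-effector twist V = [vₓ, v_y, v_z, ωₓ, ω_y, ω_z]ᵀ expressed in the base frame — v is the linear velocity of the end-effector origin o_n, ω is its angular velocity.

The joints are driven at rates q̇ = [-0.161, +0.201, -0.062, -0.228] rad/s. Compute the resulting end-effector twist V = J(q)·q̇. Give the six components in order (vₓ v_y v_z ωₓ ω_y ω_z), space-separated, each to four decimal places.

-0.1644 0.0940 0.0598 0.0538 0.0473 -0.0272

o_n = [-0.6896, 0.0702, -0.7058]
J₁: ẑ×o_n = [-0.0702, -0.6896, 0.0000], ω = ẑ
J2: z=[-0.4384, 0.8988, 0.0000] o=[-0.4224, -0.2060, 0.0000] → [-0.6344, -0.3094, 0.1190, -0.4384, 0.8988, 0.0000]
J3: z=[-0.8976, -0.4378, 0.0523] o=[-0.5723, 0.0880, -0.1098] → [0.2618, -0.5410, -0.0354, -0.8976, -0.4378, 0.0523]
J4: z=[-0.3784, 0.7040, -0.6010] o=[-0.6767, -0.3445, -0.5508] → [0.1402, -0.0509, -0.1479, -0.3784, 0.7040, -0.6010]
V = J·q̇ = [-0.1644, 0.0940, 0.0598, 0.0538, 0.0473, -0.0272]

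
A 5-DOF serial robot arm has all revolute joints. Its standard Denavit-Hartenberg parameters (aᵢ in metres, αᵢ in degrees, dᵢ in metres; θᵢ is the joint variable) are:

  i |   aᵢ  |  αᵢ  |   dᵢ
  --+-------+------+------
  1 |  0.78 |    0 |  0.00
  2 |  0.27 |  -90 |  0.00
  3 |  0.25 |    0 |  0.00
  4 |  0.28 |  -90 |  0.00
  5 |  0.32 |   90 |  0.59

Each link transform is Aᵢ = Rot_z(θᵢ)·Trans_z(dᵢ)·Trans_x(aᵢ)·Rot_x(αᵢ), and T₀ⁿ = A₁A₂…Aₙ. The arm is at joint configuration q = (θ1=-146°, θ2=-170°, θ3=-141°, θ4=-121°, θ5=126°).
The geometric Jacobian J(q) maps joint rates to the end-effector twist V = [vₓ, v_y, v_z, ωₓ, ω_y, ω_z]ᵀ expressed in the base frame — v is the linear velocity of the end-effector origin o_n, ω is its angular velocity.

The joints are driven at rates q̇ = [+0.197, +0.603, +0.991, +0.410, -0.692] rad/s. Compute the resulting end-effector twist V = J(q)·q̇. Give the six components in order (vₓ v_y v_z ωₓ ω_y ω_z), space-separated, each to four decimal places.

o_n = [-0.8418, -0.9845, 0.1484]
J₁: ẑ×o_n = [0.9845, -0.8418, 0.0000], ω = ẑ
J2: z=[0.0000, 0.0000, 1.0000] o=[-0.6466, -0.4362, 0.0000] → [0.5484, -0.1952, 0.0000, 0.0000, 0.0000, 1.0000]
J3: z=[-0.6947, 0.7193, 0.0000] o=[-0.4524, -0.2486, 0.0000] → [0.1068, 0.1031, 0.7913, -0.6947, 0.7193, 0.0000]
J4: z=[-0.6947, 0.7193, 0.0000] o=[-0.5922, -0.3836, 0.1573] → [-0.0064, -0.0062, 0.5970, -0.6947, 0.7193, 0.0000]
J5: z=[-0.7123, -0.6879, 0.1392] o=[-0.6202, -0.4106, -0.1199] → [-0.1047, 0.1603, 0.2564, -0.7123, -0.6879, 0.1392]
V = J·q̇ = [0.7003, -0.2948, 0.8516, -0.4803, 1.4838, 0.7037]

0.7003 -0.2948 0.8516 -0.4803 1.4838 0.7037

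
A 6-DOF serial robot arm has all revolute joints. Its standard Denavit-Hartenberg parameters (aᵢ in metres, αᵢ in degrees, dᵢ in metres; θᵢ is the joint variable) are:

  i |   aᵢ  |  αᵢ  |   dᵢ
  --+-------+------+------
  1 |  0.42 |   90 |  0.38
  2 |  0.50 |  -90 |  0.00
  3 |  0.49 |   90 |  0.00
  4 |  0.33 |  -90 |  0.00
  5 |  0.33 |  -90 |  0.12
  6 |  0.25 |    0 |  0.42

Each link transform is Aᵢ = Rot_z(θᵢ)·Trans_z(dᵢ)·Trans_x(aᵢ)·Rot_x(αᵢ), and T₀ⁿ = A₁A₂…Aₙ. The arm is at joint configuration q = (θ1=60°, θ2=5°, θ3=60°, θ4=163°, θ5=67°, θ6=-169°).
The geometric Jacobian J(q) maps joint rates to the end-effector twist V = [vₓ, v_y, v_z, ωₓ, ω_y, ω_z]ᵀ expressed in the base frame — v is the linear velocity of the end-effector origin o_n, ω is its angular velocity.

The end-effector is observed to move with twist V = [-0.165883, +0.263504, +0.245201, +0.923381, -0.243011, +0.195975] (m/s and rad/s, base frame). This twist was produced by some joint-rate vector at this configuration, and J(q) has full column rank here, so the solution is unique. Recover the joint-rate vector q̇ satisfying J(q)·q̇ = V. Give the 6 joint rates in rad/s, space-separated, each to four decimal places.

o_n = [0.0250, 1.0881, 0.2589]
J₁: ẑ×o_n = [-1.0881, 0.0250, 0.0000], ω = ẑ
J2: z=[0.8660, -0.5000, 0.0000] o=[0.2100, 0.3637, 0.3800] → [0.0606, 0.1049, 0.5348, 0.8660, -0.5000, 0.0000]
J3: z=[-0.0436, -0.0755, 0.9962] o=[0.4590, 0.7951, 0.4236] → [-0.2794, -0.4396, -0.0455, -0.0436, -0.0755, 0.9962]
J4: z=[0.8644, 0.4971, 0.0755] o=[0.2136, 1.2186, 0.4449] → [-0.0826, 0.1466, -0.0191, 0.8644, 0.4971, 0.0755]
J5: z=[0.1881, -0.1805, -0.9654] o=[0.3675, 0.9386, 0.5273] → [0.1928, 0.3811, -0.0337, 0.1881, -0.1805, -0.9654]
J6: z=[-0.7670, 0.5870, -0.2592] o=[0.1876, 0.6565, 0.4207] → [0.0169, -0.0820, -0.2356, -0.7670, 0.5870, -0.2592]
q̇ = J⁺·V = [0.2110, -0.0030, -0.6440, 0.3280, -0.3830, -0.8950]

0.2110 -0.0030 -0.6440 0.3280 -0.3830 -0.8950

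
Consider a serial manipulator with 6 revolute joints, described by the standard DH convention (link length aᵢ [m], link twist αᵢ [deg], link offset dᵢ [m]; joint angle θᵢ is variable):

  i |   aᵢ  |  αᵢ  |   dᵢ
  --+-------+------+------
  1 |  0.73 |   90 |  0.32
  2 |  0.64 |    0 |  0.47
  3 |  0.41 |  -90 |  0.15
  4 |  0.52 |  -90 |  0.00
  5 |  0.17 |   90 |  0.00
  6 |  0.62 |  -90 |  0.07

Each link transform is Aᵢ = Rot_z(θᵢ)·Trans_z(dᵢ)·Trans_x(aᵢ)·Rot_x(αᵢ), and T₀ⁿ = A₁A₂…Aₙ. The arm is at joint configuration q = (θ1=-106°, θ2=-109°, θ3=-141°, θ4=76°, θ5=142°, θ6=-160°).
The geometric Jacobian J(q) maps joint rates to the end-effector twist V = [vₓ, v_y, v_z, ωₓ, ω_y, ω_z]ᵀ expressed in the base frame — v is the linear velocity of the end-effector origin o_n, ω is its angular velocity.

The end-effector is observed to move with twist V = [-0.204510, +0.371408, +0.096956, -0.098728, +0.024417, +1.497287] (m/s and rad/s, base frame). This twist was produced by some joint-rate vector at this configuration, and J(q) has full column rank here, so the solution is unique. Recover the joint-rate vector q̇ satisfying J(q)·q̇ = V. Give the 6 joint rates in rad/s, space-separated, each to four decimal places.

0.5100 0.2080 -0.3050 -0.3010 -0.9470 0.0510

o_n = [0.1692, -0.1012, 0.4274]
J₁: ẑ×o_n = [0.1012, 0.1692, -0.0000], ω = ẑ
J2: z=[-0.9613, 0.2756, 0.0000] o=[-0.2012, -0.7017, 0.3200] → [0.0296, 0.1032, -0.6793, -0.9613, 0.2756, 0.0000]
J3: z=[-0.9613, 0.2756, 0.0000] o=[-0.5956, -0.3719, -0.2851] → [0.1964, 0.6849, -0.4710, -0.9613, 0.2756, 0.0000]
J4: z=[0.2590, 0.9033, -0.3420] o=[-0.7011, -0.1957, 0.1001] → [0.3279, -0.3824, -0.7617, 0.2590, 0.9033, -0.3420]
J5: z=[0.1411, -0.3857, -0.9118] o=[-0.2042, -0.2935, 0.2184] → [0.0946, -0.3700, 0.1712, 0.1411, -0.3857, -0.9118]
J6: z=[0.3842, -0.8275, 0.4095] o=[-0.3594, -0.3628, 0.2237] → [-0.2757, 0.1382, 0.5379, 0.3842, -0.8275, 0.4095]
q̇ = J⁺·V = [0.5100, 0.2080, -0.3050, -0.3010, -0.9470, 0.0510]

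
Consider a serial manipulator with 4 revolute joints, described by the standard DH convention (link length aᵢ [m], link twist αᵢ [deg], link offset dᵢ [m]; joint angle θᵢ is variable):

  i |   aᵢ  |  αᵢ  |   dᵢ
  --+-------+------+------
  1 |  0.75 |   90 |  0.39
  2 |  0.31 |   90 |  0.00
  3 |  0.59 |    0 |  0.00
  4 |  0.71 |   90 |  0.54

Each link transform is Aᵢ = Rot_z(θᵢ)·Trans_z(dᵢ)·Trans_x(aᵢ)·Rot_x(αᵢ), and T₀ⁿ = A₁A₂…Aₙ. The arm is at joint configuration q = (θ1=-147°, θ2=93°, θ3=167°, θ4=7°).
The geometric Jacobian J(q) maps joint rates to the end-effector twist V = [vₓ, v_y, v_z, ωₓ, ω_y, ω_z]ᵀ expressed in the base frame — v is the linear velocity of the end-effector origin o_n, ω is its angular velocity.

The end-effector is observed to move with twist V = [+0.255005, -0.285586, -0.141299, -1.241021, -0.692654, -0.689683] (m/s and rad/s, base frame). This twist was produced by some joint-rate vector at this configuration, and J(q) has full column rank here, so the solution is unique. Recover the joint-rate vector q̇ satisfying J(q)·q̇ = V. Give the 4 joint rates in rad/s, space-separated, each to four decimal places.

o_n = [-1.2366, -0.5563, -0.5514]
J₁: ẑ×o_n = [0.5563, -1.2366, 0.0000], ω = ẑ
J2: z=[-0.5446, 0.8387, 0.0000] o=[-0.6290, -0.4085, 0.3900] → [-0.7895, -0.5127, 0.5901, -0.5446, 0.8387, 0.0000]
J3: z=[-0.8375, -0.5439, 0.0523] o=[-0.6154, -0.3996, 0.6996] → [0.6886, -1.0802, -0.2067, -0.8375, -0.5439, 0.0523]
J4: z=[-0.8375, -0.5439, 0.0523] o=[-0.7129, -0.3047, 0.1255] → [0.3813, -0.5943, -0.0741, -0.8375, -0.5439, 0.0523]
q̇ = J⁺·V = [-0.7640, 0.0950, 0.6950, 0.7250]

-0.7640 0.0950 0.6950 0.7250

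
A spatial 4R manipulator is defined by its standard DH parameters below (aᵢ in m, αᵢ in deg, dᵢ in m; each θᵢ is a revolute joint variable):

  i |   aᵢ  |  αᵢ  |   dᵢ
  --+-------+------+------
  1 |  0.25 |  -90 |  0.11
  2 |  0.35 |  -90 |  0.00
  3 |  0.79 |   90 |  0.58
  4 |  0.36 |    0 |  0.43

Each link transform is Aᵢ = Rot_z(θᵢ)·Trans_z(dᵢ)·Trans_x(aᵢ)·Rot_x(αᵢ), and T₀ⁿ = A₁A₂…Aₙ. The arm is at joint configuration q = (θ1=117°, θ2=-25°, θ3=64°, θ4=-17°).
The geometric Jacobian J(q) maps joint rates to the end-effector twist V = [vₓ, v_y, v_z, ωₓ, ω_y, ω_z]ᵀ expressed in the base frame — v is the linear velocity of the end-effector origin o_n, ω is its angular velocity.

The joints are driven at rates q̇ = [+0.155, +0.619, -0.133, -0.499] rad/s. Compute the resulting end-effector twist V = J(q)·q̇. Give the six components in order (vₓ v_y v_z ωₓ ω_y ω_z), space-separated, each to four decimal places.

o_n = [0.0282, 1.7750, 0.2011]
J₁: ẑ×o_n = [-1.7750, 0.0282, 0.0000], ω = ẑ
J2: z=[-0.8910, -0.4540, 0.0000] o=[-0.1135, 0.2228, 0.1100] → [-0.0414, 0.0812, -1.3188, -0.8910, -0.4540, 0.0000]
J3: z=[-0.1919, 0.3766, -0.9063] o=[-0.2575, 0.5054, 0.2579] → [1.1293, -0.2698, -0.3512, -0.1919, 0.3766, -0.9063]
J4: z=[-0.7604, 0.5268, 0.3798] o=[0.1214, 1.3258, -0.1214] → [-0.0007, 0.2098, -0.2925, -0.7604, 0.5268, 0.3798]
V = J·q̇ = [-0.4506, -0.0142, -0.6236, -0.1466, -0.5940, 0.0860]

-0.4506 -0.0142 -0.6236 -0.1466 -0.5940 0.0860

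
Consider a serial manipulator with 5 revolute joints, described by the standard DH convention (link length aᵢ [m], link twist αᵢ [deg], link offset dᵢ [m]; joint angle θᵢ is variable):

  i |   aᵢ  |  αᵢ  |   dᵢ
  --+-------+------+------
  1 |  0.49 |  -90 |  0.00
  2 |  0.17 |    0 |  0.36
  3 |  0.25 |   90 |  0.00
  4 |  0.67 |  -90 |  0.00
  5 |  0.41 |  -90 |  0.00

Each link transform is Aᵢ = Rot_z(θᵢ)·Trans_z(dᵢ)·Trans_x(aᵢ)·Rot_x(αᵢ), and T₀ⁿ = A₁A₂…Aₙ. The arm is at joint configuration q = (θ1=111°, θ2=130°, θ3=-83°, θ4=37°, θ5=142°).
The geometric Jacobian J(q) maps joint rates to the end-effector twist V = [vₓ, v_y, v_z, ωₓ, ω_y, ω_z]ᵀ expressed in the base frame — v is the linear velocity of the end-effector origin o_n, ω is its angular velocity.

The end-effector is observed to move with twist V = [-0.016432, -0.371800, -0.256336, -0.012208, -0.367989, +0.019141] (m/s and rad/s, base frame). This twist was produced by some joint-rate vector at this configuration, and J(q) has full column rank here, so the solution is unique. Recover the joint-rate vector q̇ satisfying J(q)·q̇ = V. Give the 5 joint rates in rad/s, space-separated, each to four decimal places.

o_n = [-0.7301, 0.3148, -0.6878]
J₁: ẑ×o_n = [-0.3148, -0.7301, 0.0000], ω = ẑ
J2: z=[-0.9336, -0.3584, 0.0000] o=[-0.1756, 0.4575, 0.0000] → [0.2465, -0.6422, -0.0656, -0.9336, -0.3584, 0.0000]
J3: z=[-0.9336, -0.3584, 0.0000] o=[-0.4725, 0.2264, -0.1302] → [0.1998, -0.5206, -0.1748, -0.9336, -0.3584, 0.0000]
J4: z=[-0.2621, 0.6828, 0.6820] o=[-0.5336, 0.3856, -0.3131] → [-0.2076, -0.2322, 0.1527, -0.2621, 0.6828, 0.6820]
J5: z=[-0.5985, -0.6694, 0.4401] o=[-1.0408, 0.5818, -0.7044] → [0.1064, 0.1467, 0.3678, -0.5985, -0.6694, 0.4401]
q̇ = J⁺·V = [0.5000, -0.3830, 0.6860, -0.5760, -0.2000]

0.5000 -0.3830 0.6860 -0.5760 -0.2000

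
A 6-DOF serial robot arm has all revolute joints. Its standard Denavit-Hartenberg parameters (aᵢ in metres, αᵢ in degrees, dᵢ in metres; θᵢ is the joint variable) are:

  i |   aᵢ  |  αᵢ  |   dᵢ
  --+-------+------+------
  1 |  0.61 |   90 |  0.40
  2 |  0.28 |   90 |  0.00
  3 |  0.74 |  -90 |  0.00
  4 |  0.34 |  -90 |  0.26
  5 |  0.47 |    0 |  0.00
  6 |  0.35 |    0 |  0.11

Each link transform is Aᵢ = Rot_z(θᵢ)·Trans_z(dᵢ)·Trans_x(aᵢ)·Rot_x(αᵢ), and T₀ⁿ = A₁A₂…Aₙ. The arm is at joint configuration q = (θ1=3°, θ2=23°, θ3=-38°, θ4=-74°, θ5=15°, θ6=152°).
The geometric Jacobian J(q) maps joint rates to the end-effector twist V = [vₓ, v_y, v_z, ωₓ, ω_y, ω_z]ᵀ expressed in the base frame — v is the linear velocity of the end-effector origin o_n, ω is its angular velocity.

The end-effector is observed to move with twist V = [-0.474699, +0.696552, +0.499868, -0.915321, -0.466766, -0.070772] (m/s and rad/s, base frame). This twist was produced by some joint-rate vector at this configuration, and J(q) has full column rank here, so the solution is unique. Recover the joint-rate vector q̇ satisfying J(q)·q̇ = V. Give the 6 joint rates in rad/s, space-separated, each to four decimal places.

o_n = [1.7326, 0.6421, 0.4497]
J₁: ẑ×o_n = [-0.6421, 1.7326, 0.0000], ω = ẑ
J2: z=[0.0523, -0.9986, 0.0000] o=[0.6092, 0.0319, 0.4000] → [-0.0496, -0.0026, 1.1538, 0.0523, -0.9986, 0.0000]
J3: z=[0.3902, 0.0204, -0.9205] o=[0.8666, 0.0454, 0.5094] → [0.5481, -0.7739, 0.2151, 0.3902, 0.0204, -0.9205]
J4: z=[0.6072, -0.7573, 0.2406] o=[1.3787, 0.5285, 0.7373] → [0.1904, 0.2597, 0.3370, 0.6072, -0.7573, 0.2406]
J5: z=[0.5578, 0.6219, 0.5497] o=[1.7290, 0.3994, 0.5278] → [-0.1820, 0.0455, 0.1331, 0.5578, 0.6219, 0.5497]
J6: z=[0.5578, 0.6219, 0.5497] o=[1.9120, 0.5822, 0.1354] → [0.1625, -0.2740, 0.1450, 0.5578, 0.6219, 0.5497]
q̇ = J⁺·V = [0.5710, 0.7910, 0.0380, -0.9800, -0.6000, -0.0750]

0.5710 0.7910 0.0380 -0.9800 -0.6000 -0.0750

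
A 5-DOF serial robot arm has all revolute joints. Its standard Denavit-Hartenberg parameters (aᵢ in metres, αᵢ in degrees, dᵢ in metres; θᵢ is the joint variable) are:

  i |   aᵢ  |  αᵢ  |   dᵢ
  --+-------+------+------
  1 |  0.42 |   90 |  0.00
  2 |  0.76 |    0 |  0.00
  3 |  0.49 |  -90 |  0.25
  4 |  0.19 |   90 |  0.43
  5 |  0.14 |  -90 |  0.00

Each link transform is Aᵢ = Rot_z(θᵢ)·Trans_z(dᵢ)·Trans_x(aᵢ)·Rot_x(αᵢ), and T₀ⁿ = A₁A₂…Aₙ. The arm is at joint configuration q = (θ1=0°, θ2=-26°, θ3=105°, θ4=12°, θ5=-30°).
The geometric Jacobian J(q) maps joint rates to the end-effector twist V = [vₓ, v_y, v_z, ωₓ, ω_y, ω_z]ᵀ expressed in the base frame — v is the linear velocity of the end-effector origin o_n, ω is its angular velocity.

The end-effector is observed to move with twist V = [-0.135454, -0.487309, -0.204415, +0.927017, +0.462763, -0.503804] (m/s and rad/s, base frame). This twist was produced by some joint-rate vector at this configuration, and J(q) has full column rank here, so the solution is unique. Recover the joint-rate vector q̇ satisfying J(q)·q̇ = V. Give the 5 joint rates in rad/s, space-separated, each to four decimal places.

o_n = [0.9013, -0.1853, 0.5154]
J₁: ẑ×o_n = [0.1853, 0.9013, -0.0000], ω = ẑ
J2: z=[0.0000, -1.0000, 0.0000] o=[0.4200, 0.0000, 0.0000] → [-0.5154, 0.0000, 0.4813, 0.0000, -1.0000, 0.0000]
J3: z=[0.0000, -1.0000, 0.0000] o=[1.1031, -0.0000, -0.3332] → [-0.8485, -0.0000, -0.2018, 0.0000, -1.0000, 0.0000]
J4: z=[-0.9816, -0.0000, 0.1908] o=[1.1966, -0.2500, 0.1478] → [-0.0123, 0.3044, -0.0635, -0.9816, -0.0000, 0.1908]
J5: z=[0.0397, -0.9781, 0.2041] o=[0.8099, -0.2105, 0.4123] → [-0.1060, 0.0146, 0.0903, 0.0397, -0.9781, 0.2041]
q̇ = J⁺·V = [-0.2050, -0.2900, 0.3750, -0.9670, -0.5600]

-0.2050 -0.2900 0.3750 -0.9670 -0.5600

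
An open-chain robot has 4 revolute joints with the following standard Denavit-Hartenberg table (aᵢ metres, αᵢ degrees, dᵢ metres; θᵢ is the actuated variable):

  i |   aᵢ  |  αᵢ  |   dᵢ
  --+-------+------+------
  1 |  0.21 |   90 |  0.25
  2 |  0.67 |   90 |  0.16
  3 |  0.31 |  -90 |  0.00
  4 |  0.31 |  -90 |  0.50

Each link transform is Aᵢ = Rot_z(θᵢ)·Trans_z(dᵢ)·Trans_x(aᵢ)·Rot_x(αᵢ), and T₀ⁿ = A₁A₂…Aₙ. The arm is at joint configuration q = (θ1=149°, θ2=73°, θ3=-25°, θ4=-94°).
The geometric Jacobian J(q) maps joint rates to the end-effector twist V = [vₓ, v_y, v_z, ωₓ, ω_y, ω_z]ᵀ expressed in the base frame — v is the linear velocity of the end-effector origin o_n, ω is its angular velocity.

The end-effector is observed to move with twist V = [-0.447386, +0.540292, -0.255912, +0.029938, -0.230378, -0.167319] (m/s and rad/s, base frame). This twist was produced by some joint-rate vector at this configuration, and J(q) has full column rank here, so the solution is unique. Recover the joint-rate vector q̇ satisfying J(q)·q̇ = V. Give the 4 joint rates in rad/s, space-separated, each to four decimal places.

o_n = [-0.4668, 0.8536, 1.2523]
J₁: ẑ×o_n = [-0.8536, -0.4668, 0.0000], ω = ẑ
J2: z=[0.5150, 0.8572, 0.0000] o=[-0.1800, 0.1082, 0.2500] → [0.8592, -0.5162, 0.6298, 0.5150, 0.8572, 0.0000]
J3: z=[-0.8197, 0.4925, -0.2924] o=[-0.2655, 0.3462, 0.8907] → [0.3265, 0.3553, -0.3168, -0.8197, 0.4925, -0.2924]
J4: z=[0.3609, 0.8405, 0.4042] o=[-0.4034, 0.2762, 1.1594] → [-0.1553, -0.0592, 0.2617, 0.3609, 0.8405, 0.4042]
q̇ = J⁺·V = [-0.5230, -0.8210, -0.2420, 0.7050]

-0.5230 -0.8210 -0.2420 0.7050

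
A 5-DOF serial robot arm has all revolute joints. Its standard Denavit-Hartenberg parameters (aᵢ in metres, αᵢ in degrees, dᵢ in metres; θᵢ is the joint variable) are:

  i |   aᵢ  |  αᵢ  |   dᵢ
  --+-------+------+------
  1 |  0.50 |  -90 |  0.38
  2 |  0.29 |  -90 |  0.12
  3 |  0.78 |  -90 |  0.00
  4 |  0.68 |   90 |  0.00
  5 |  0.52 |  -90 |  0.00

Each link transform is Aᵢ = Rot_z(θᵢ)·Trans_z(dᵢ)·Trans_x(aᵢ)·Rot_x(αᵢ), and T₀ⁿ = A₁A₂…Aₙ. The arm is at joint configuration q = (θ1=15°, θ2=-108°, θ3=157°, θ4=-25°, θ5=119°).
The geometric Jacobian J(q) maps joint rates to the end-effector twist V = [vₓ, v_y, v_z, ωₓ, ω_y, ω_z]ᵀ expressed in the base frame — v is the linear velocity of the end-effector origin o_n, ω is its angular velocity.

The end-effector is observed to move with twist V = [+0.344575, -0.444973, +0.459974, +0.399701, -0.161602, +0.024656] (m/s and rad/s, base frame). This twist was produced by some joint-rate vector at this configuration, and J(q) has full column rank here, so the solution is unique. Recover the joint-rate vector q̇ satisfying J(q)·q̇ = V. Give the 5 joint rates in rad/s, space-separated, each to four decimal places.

o_n = [0.9151, 0.3305, -0.4797]
J₁: ẑ×o_n = [-0.3305, 0.9151, 0.0000], ω = ẑ
J2: z=[-0.2588, 0.9659, 0.0000] o=[0.4830, 0.1294, 0.3800] → [-0.8304, -0.2225, -0.4695, -0.2588, 0.9659, 0.0000]
J3: z=[0.9187, 0.2462, 0.3090] o=[0.3653, 0.2221, 0.6558] → [-0.3130, 1.2130, -0.0358, 0.9187, 0.2462, 0.3090]
J4: z=[-0.1216, 0.9204, -0.3716] o=[0.6585, -0.0148, -0.0270] → [-0.2883, -0.1504, -0.2782, -0.1216, 0.9204, -0.3716]
J5: z=[0.6737, 0.3515, 0.6500] o=[1.1542, -0.1313, -0.4778] → [-0.3008, -0.1541, 0.3951, 0.6737, 0.3515, 0.6500]
q̇ = J⁺·V = [-0.2660, -0.5490, -0.1610, 0.2000, 0.6380]

-0.2660 -0.5490 -0.1610 0.2000 0.6380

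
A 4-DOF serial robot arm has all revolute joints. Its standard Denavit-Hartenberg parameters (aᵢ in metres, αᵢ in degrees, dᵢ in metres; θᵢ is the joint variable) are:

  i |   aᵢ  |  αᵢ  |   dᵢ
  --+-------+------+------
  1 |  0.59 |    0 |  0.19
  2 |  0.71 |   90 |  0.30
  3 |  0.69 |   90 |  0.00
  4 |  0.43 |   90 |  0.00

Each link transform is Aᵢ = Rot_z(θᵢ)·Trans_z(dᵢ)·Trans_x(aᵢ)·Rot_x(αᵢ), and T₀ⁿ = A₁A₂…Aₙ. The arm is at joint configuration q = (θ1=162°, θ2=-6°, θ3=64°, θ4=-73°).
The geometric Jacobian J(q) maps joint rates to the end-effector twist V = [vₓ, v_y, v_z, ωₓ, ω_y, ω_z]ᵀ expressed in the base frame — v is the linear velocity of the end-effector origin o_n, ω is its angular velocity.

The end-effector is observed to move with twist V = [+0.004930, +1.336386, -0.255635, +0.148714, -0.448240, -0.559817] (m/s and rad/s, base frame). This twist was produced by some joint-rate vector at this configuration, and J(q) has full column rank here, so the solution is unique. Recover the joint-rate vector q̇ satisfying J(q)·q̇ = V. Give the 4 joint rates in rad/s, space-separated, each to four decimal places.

o_n = [-1.7037, 0.2409, 1.2232]
J₁: ẑ×o_n = [-0.2409, -1.7037, 0.0000], ω = ẑ
J2: z=[0.0000, 0.0000, 1.0000] o=[-0.5611, 0.1823, 0.1900] → [-0.0586, -1.1425, 0.0000, 0.0000, 0.0000, 1.0000]
J3: z=[0.4067, 0.9135, 0.0000] o=[-1.2097, 0.4711, 0.4900] → [0.6698, -0.2982, 0.3576, 0.4067, 0.9135, 0.0000]
J4: z=[-0.8211, 0.3656, -0.4384] o=[-1.4861, 0.5941, 1.1102] → [-0.1135, 0.1882, 0.3696, -0.8211, 0.3656, -0.4384]
q̇ = J⁺·V = [-0.8590, 0.1440, -0.3490, -0.3540]

-0.8590 0.1440 -0.3490 -0.3540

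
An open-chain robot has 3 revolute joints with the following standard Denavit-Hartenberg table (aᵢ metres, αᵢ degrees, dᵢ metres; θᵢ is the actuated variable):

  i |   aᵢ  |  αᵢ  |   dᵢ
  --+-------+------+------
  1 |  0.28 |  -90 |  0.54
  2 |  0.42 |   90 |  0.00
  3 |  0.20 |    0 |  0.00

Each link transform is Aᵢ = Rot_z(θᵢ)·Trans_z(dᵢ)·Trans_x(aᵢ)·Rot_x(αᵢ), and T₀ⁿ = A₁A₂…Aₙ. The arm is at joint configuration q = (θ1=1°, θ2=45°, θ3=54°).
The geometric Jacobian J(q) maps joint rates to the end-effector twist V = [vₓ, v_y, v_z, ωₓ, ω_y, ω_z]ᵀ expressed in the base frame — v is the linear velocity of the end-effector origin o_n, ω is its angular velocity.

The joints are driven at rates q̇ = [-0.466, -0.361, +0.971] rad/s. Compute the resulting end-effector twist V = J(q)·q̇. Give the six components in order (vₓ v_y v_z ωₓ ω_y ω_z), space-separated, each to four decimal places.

0.1049 -0.1917 0.2483 0.6928 -0.3490 0.2206

o_n = [0.6572, 0.1733, 0.1599]
J₁: ẑ×o_n = [-0.1733, 0.6572, 0.0000], ω = ẑ
J2: z=[-0.0175, 0.9998, 0.0000] o=[0.2800, 0.0049, 0.5400] → [-0.3801, -0.0066, -0.3801, -0.0175, 0.9998, 0.0000]
J3: z=[0.7070, 0.0123, 0.7071] o=[0.5769, 0.0101, 0.2430] → [-0.1164, 0.1155, 0.1144, 0.7070, 0.0123, 0.7071]
V = J·q̇ = [0.1049, -0.1917, 0.2483, 0.6928, -0.3490, 0.2206]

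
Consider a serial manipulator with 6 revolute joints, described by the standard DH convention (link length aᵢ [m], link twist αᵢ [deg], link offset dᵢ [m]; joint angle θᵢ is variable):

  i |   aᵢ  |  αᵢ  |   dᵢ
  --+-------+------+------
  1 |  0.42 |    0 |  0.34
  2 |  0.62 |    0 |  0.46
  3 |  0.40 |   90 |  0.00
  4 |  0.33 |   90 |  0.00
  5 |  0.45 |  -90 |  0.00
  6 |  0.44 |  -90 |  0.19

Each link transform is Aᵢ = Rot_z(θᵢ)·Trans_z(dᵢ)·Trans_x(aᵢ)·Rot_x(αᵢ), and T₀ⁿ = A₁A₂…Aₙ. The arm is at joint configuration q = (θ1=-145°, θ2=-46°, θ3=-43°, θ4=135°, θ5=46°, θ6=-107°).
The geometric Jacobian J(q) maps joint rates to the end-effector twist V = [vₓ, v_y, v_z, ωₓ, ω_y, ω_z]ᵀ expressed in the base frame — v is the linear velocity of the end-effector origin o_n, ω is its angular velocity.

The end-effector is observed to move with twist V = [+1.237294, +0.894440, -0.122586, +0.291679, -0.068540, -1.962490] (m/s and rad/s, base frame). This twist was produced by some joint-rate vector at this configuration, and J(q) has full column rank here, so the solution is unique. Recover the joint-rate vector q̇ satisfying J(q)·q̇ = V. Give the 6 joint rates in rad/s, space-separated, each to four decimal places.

-0.7280 -0.9860 -0.4570 0.4930 -0.0130 -0.4280

o_n = [-0.8957, 0.4169, 1.3921]
J₁: ẑ×o_n = [-0.4169, -0.8957, 0.0000], ω = ẑ
J2: z=[0.0000, 0.0000, 1.0000] o=[-0.3440, -0.2409, 0.3400] → [-0.6578, -0.5517, 0.0000, 0.0000, 0.0000, 1.0000]
J3: z=[0.0000, 0.0000, 1.0000] o=[-0.9527, -0.1226, 0.8000] → [-0.5395, 0.0569, 0.0000, 0.0000, 0.0000, 1.0000]
J4: z=[0.8090, 0.5878, 0.0000] o=[-1.1878, 0.2010, 0.8000] → [0.3480, -0.4790, 0.0030, 0.8090, 0.5878, 0.0000]
J5: z=[-0.4156, 0.5721, 0.7071] o=[-1.0506, 0.0122, 1.0333] → [-0.0809, 0.2586, -0.2568, -0.4156, 0.5721, 0.7071]
J6: z=[0.2630, 0.8198, -0.5087] o=[-0.6588, 0.0237, 1.2544] → [0.3129, 0.0843, 0.2976, 0.2630, 0.8198, -0.5087]
q̇ = J⁺·V = [-0.7280, -0.9860, -0.4570, 0.4930, -0.0130, -0.4280]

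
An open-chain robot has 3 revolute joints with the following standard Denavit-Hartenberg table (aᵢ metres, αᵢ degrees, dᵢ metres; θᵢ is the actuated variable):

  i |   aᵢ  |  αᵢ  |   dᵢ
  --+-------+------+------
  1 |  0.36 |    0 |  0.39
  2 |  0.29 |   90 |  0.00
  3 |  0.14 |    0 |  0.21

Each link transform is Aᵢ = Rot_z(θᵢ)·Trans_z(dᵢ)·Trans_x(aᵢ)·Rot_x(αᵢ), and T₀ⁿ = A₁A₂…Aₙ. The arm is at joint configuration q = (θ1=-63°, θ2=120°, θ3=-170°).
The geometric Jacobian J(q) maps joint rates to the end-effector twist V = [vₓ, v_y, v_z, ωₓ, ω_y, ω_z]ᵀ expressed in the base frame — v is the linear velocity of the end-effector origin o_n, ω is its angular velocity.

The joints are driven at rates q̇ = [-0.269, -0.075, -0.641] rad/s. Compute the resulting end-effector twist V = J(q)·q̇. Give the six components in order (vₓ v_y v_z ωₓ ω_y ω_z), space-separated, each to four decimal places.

o_n = [0.4224, -0.3076, 0.3657]
J₁: ẑ×o_n = [0.3076, 0.4224, -0.0000], ω = ẑ
J2: z=[0.0000, 0.0000, 1.0000] o=[0.1634, -0.3208, 0.3900] → [-0.0132, 0.2590, 0.0000, 0.0000, 0.0000, 1.0000]
J3: z=[0.8387, -0.5446, 0.0000] o=[0.3214, -0.0775, 0.3900] → [0.0132, 0.0204, -0.1379, 0.8387, -0.5446, 0.0000]
V = J·q̇ = [-0.0902, -0.1461, 0.0884, -0.5376, 0.3491, -0.3440]

-0.0902 -0.1461 0.0884 -0.5376 0.3491 -0.3440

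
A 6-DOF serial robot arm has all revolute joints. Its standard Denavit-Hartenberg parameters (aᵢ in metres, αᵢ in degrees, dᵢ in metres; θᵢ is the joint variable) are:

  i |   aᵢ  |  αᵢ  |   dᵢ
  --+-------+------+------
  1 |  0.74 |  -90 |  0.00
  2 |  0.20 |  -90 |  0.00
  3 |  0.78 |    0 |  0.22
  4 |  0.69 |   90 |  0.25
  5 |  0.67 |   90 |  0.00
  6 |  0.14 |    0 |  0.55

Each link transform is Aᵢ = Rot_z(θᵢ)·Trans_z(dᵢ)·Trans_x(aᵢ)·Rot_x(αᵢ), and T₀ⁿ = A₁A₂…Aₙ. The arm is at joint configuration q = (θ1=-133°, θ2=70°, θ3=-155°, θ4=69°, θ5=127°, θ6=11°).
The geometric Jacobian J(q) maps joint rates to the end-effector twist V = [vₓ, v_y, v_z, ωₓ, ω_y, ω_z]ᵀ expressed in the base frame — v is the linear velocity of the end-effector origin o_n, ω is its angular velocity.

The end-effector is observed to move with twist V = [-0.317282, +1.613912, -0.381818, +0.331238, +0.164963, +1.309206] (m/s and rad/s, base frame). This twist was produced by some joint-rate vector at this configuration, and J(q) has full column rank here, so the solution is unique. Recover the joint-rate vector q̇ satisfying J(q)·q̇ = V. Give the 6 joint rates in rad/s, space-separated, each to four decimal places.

0.9280 -0.4640 -0.1730 -0.0530 0.5170 0.7000

o_n = [1.2477, -0.0891, -0.0353]
J₁: ẑ×o_n = [0.0891, 1.2477, -0.0000], ω = ẑ
J2: z=[0.7314, -0.6820, 0.0000] o=[-0.5047, -0.5412, 0.0000] → [0.0241, 0.0258, 1.5258, 0.7314, -0.6820, 0.0000]
J3: z=[0.6409, 0.6872, -0.3420] o=[-0.5513, -0.5912, -0.1879] → [0.2767, -0.7131, -0.9146, 0.6409, 0.6872, -0.3420]
J4: z=[0.6409, 0.6872, -0.3420] o=[-0.0044, -0.4880, 0.4011] → [-0.1635, -0.1486, -0.6048, 0.6409, 0.6872, -0.3420]
J5: z=[0.2837, 0.2020, 0.9374] o=[0.6480, -0.7977, 0.2704] → [-0.7260, 0.6489, 0.0799, 0.2837, 0.2020, 0.9374]
J6: z=[0.9554, -0.1437, -0.2582] o=[0.7033, -0.1486, 0.1138] → [0.0368, 0.0019, 0.1351, 0.9554, -0.1437, -0.2582]
q̇ = J⁺·V = [0.9280, -0.4640, -0.1730, -0.0530, 0.5170, 0.7000]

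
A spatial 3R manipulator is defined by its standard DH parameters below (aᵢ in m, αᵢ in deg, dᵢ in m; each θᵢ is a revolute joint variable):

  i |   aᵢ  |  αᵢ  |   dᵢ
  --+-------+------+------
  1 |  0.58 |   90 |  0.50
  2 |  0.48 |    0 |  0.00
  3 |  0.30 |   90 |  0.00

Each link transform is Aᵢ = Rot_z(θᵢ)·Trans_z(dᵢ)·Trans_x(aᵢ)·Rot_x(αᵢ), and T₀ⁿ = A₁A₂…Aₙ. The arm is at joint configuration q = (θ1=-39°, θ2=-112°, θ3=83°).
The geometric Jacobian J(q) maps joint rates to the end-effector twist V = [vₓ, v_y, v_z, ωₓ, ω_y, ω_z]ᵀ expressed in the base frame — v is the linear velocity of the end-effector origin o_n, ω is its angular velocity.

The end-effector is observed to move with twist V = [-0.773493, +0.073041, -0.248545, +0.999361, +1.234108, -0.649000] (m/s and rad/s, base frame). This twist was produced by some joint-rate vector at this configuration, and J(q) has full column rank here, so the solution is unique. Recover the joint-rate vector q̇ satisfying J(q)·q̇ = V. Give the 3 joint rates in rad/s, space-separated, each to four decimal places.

-0.6490 -0.9350 -0.6530

o_n = [0.5149, -0.4170, -0.0905]
J₁: ẑ×o_n = [0.4170, 0.5149, -0.0000], ω = ẑ
J2: z=[-0.6293, -0.7771, 0.0000] o=[0.4507, -0.3650, 0.5000] → [0.4589, -0.3716, 0.0826, -0.6293, -0.7771, 0.0000]
J3: z=[-0.6293, -0.7771, 0.0000] o=[0.3110, -0.2518, 0.0550] → [0.1130, -0.0915, 0.2624, -0.6293, -0.7771, 0.0000]
q̇ = J⁺·V = [-0.6490, -0.9350, -0.6530]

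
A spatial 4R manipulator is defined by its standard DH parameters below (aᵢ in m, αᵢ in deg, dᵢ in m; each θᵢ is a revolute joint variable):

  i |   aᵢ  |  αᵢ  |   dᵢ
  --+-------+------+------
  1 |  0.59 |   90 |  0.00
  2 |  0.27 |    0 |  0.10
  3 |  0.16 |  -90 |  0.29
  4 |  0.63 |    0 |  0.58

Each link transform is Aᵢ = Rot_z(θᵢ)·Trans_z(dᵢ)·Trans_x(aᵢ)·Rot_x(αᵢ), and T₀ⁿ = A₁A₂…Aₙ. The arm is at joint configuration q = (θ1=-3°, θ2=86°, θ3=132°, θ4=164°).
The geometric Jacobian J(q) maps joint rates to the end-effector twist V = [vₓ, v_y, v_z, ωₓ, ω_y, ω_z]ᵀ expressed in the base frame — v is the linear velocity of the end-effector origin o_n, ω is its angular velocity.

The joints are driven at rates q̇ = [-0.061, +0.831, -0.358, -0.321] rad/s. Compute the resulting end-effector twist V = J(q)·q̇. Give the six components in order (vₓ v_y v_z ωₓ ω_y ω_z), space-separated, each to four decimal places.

-0.1883 0.1241 0.3163 -0.2221 -0.4620 0.1920

o_n = [1.3039, -0.2850, 0.0866]
J₁: ẑ×o_n = [0.2850, 1.3039, -0.0000], ω = ẑ
J2: z=[-0.0523, -0.9986, 0.0000] o=[0.5892, -0.0309, 0.0000] → [-0.0865, 0.0045, 0.7271, -0.0523, -0.9986, 0.0000]
J3: z=[-0.0523, -0.9986, 0.0000] o=[0.6028, -0.1317, 0.2693] → [0.1825, -0.0096, 0.7082, -0.0523, -0.9986, 0.0000]
J4: z=[0.6148, -0.0322, -0.7880] o=[0.4617, -0.4147, 0.1708] → [0.1050, -0.6119, 0.1069, 0.6148, -0.0322, -0.7880]
V = J·q̇ = [-0.1883, 0.1241, 0.3163, -0.2221, -0.4620, 0.1920]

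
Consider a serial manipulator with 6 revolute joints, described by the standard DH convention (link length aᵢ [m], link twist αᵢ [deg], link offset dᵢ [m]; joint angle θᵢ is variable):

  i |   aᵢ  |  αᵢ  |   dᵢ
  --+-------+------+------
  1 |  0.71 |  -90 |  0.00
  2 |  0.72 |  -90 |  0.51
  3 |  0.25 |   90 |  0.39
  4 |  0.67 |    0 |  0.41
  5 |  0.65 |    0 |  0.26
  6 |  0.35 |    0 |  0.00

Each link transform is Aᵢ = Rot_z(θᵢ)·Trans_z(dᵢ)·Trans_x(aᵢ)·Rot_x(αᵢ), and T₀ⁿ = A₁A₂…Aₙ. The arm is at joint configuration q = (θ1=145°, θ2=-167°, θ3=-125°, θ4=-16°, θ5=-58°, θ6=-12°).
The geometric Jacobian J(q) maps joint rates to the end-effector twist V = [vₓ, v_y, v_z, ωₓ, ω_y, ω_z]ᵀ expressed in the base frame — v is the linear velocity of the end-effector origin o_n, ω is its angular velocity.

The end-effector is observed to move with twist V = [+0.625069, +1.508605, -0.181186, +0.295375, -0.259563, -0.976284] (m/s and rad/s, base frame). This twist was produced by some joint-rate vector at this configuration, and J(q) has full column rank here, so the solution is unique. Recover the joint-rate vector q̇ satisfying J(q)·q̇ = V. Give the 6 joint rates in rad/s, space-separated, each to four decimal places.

o_n = [-1.3937, -0.2752, -0.8521]
J₁: ẑ×o_n = [0.2752, -1.3937, 0.0000], ω = ẑ
J2: z=[-0.5736, -0.8192, 0.0000] o=[-0.5816, 0.4072, 0.0000] → [0.6980, -0.4887, -0.2737, -0.5736, -0.8192, 0.0000]
J3: z=[-0.1843, 0.1290, 0.9744] o=[-0.2994, -0.4129, 0.1620] → [-0.2650, -1.2530, 0.1158, -0.1843, 0.1290, 0.9744]
J4: z=[-0.3248, 0.9277, -0.1843] o=[-0.6032, -0.4502, 0.5097] → [-1.2310, -0.2967, 0.6764, -0.3248, 0.9277, -0.1843]
J5: z=[-0.3248, 0.9277, -0.1843] o=[-1.2998, -0.3194, 0.1711] → [-0.9410, -0.3151, 0.0727, -0.3248, 0.9277, -0.1843]
J6: z=[-0.3248, 0.9277, -0.1843] o=[-1.4353, -0.2216, -0.5087] → [-0.3284, -0.1192, -0.0213, -0.3248, 0.9277, -0.1843]
q̇ = J⁺·V = [-0.1100, -0.0870, -0.9320, -0.0740, -0.5350, 0.3820]

-0.1100 -0.0870 -0.9320 -0.0740 -0.5350 0.3820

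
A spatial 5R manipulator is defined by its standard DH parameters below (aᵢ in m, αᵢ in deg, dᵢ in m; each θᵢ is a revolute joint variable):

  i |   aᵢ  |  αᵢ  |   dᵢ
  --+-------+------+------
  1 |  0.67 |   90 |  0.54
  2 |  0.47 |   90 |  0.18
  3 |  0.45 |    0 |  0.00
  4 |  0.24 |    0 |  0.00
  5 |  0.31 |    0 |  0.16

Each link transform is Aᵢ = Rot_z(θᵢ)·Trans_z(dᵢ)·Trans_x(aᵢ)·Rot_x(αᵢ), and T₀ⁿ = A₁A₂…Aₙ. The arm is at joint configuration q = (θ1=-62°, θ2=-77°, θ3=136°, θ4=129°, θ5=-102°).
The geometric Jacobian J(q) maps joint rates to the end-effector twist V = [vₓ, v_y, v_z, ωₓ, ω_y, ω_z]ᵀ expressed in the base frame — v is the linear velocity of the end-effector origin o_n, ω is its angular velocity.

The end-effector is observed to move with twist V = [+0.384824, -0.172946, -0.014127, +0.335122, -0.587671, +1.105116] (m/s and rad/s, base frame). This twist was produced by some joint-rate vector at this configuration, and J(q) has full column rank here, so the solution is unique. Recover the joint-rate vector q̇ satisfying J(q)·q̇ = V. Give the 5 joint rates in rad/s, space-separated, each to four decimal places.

0.9490 -0.0200 0.0480 -0.1710 -0.5710

o_n = [-0.0806, -0.5815, 0.6707]
J₁: ẑ×o_n = [0.5815, -0.0806, 0.0000], ω = ẑ
J2: z=[-0.8829, -0.4695, 0.0000] o=[0.3145, -0.5916, 0.5400] → [-0.0614, 0.1154, -0.1944, -0.8829, -0.4695, 0.0000]
J3: z=[-0.4574, 0.8603, -0.2250] o=[0.2053, -0.7694, 0.0820] → [0.5487, 0.3336, 0.1599, -0.4574, 0.8603, -0.2250]
J4: z=[-0.4574, 0.8603, -0.2250] o=[-0.1049, -0.8519, 0.3975] → [0.2959, 0.1195, -0.1446, -0.4574, 0.8603, -0.2250]
J5: z=[-0.4574, 0.8603, -0.2250] o=[0.1040, -0.7355, 0.4178] → [0.2522, 0.1572, 0.0883, -0.4574, 0.8603, -0.2250]
q̇ = J⁺·V = [0.9490, -0.0200, 0.0480, -0.1710, -0.5710]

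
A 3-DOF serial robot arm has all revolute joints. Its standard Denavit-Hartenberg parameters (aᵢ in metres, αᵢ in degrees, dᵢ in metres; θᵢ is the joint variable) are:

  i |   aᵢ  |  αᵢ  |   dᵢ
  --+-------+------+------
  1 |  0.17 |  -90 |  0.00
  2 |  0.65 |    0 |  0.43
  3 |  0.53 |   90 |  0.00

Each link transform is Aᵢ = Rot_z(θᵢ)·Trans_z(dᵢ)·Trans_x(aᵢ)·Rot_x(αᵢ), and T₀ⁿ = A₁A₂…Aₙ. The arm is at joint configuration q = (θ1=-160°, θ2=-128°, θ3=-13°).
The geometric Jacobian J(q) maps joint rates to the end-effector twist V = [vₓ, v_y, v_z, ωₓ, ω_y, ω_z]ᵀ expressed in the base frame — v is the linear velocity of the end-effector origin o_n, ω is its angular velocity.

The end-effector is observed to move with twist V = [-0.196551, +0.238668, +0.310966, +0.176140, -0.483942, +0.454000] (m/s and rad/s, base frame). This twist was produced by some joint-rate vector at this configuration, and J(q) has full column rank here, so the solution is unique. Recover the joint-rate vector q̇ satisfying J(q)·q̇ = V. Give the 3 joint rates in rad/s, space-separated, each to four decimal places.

0.4540 0.2470 0.2680

o_n = [0.7504, -0.1845, 0.8457]
J₁: ẑ×o_n = [0.1845, 0.7504, -0.0000], ω = ẑ
J2: z=[0.3420, -0.9397, 0.0000] o=[-0.1597, -0.0581, 0.0000] → [-0.7947, -0.2893, 0.8121, 0.3420, -0.9397, 0.0000]
J3: z=[0.3420, -0.9397, 0.0000] o=[0.3634, -0.3253, 0.5122] → [-0.3134, -0.1141, 0.4119, 0.3420, -0.9397, 0.0000]
q̇ = J⁺·V = [0.4540, 0.2470, 0.2680]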